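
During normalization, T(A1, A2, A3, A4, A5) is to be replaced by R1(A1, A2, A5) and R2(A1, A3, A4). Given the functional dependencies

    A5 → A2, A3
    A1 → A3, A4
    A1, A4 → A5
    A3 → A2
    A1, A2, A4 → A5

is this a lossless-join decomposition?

Common attributes: R1 ∩ R2 = {A1}.
Closure of {A1}: A1 → A3, A4 applies, adding A3, A4; A1, A4 → A5 applies, adding A5; A3 → A2 applies, adding A2. So (A1)⁺ = {A1, A2, A3, A4, A5}.
This closure contains every attribute of R1, so R1 ∩ R2 → R1. The join is lossless.

Yes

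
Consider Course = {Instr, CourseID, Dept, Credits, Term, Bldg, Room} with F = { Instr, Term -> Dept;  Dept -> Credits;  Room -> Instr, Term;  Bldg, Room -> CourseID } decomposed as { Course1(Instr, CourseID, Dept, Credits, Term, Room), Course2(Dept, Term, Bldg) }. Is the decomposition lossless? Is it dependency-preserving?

lossy and not dependency-preserving

Lossless test: (Dept, Term)⁺ = {Dept, Credits, Term}, which is a superkey of neither fragment — lossy.
Dependency preservation: the restricted closure of {Bldg, Room} across the fragments never reaches {CourseID}, so Bldg, Room → CourseID cannot be enforced without a join — not preserved.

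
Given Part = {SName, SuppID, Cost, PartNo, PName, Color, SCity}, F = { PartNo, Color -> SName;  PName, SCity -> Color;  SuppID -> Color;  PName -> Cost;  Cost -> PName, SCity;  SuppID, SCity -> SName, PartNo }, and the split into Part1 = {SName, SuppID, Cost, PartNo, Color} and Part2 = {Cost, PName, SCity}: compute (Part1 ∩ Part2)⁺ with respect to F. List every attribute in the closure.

Cost, PName, Color, SCity

Part1 ∩ Part2 = {Cost}.
Cost → PName, SCity applies, adding PName, SCity
PName, SCity → Color applies, adding Color
Closure: {Cost, PName, Color, SCity}.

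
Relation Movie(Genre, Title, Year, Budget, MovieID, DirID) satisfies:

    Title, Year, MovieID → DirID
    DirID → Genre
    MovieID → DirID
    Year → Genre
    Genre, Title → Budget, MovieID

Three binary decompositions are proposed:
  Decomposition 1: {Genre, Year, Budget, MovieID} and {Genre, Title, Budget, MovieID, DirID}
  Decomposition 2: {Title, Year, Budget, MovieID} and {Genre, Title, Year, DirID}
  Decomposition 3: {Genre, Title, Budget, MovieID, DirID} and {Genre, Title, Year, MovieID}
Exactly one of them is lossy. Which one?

Decomposition 1: common = {Genre, Budget, MovieID}, closure = {Genre, Budget, MovieID, DirID} → lossy.
Decomposition 2: common = {Title, Year}, closure = {Genre, Title, Year, Budget, MovieID, DirID} → lossless.
Decomposition 3: common = {Genre, Title, MovieID}, closure = {Genre, Title, Budget, MovieID, DirID} → lossless.

Decomposition 1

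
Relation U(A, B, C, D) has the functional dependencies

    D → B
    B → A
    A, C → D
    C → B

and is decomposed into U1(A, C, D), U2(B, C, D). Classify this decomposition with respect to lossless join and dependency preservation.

Lossless test: (C, D)⁺ = {A, B, C, D}, which contains all of one fragment — lossless.
Dependency preservation: the restricted closure of {B} across the fragments never reaches {A}, so B → A cannot be enforced without a join — not preserved.

lossless but not dependency-preserving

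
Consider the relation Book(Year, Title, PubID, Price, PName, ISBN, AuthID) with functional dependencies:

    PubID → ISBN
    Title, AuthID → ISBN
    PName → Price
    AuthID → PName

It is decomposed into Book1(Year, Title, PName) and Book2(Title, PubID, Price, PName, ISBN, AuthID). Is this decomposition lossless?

No

Common attributes: Book1 ∩ Book2 = {Title, PName}.
Closure of {Title, PName}: PName → Price applies, adding Price. So (Title, PName)⁺ = {Title, Price, PName}.
The closure contains neither all of Book1 = {Year, Title, PName} nor all of Book2 = {Title, PubID, Price, PName, ISBN, AuthID}, so the common attributes are not a superkey of either fragment. The join is lossy.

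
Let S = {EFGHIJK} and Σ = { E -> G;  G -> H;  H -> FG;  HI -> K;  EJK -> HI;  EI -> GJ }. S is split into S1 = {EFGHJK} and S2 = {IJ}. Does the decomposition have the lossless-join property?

Common attributes: S1 ∩ S2 = {J}.
No dependency enlarges {J}, so (J)⁺ = {J}.
The closure contains neither all of S1 = {EFGHJK} nor all of S2 = {IJ}, so the common attributes are not a superkey of either fragment. The join is lossy.

No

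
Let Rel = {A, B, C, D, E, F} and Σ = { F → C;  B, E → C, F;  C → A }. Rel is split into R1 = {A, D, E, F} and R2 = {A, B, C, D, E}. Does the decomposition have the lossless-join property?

Common attributes: R1 ∩ R2 = {A, D, E}.
No dependency enlarges {A, D, E}, so (A, D, E)⁺ = {A, D, E}.
The closure contains neither all of R1 = {A, D, E, F} nor all of R2 = {A, B, C, D, E}, so the common attributes are not a superkey of either fragment. The join is lossy.

No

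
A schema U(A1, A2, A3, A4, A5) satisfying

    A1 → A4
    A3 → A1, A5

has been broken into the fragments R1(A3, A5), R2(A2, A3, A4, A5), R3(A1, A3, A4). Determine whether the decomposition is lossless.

Chase test. Columns are A1, A2, A3, A4, A5; row i has aⱼ where attribute j ∈ Ri, else bᵢⱼ.
Initial tableau (one row per fragment):
  row 1: b11 b12 a3 b14 a5
  row 2: b21 a2 a3 a4 a5
  row 3: a1 b32 a3 a4 b35
Rows 1 and 2 agree on A3; apply A3→A1, A5 and equate their A1, A5 entries.
Rows 1 and 3 agree on A3; apply A3→A1, A5 and equate their A1, A5 entries.
Rows 1 and 2 agree on A1; apply A1→A4 and equate their A4 entries.
Row 2 is now all distinguished symbols — the join is lossless.

Yes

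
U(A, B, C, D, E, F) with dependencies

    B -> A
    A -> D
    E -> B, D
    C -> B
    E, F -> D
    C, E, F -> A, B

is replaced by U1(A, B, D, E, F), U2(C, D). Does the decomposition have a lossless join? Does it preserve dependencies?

lossy and not dependency-preserving

Lossless test: (D)⁺ = {D}, which is a superkey of neither fragment — lossy.
Dependency preservation: the restricted closure of {C} across the fragments never reaches {B}, so C → B cannot be enforced without a join — not preserved.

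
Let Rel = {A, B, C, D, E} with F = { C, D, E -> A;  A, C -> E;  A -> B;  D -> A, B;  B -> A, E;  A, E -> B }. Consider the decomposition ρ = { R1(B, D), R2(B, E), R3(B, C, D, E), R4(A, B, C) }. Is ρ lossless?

Yes

Chase test. Columns are A, B, C, D, E; row i has aⱼ where attribute j ∈ Ri, else bᵢⱼ.
Initial tableau (one row per fragment):
  row 1: b11 a2 b13 a4 b15
  row 2: b21 a2 b23 b24 a5
  row 3: b31 a2 a3 a4 a5
  row 4: a1 a2 a3 b44 b45
Rows 1 and 3 agree on D; apply D→A, B and equate their A, B entries.
Rows 1 and 2 agree on B; apply B→A, E and equate their A, E entries.
Rows 1 and 4 agree on B; apply B→A, E and equate their A, E entries.
Row 3 is now all distinguished symbols — the join is lossless.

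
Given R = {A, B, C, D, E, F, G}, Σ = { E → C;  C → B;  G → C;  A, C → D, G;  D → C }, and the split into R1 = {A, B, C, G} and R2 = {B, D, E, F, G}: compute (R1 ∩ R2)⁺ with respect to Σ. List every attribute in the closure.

B, C, G

R1 ∩ R2 = {B, G}.
G → C applies, adding C
Closure: {B, C, G}.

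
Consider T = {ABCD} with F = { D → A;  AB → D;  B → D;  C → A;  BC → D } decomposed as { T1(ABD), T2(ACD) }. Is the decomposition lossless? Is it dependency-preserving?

lossy but dependency-preserving

Lossless test: (AD)⁺ = {AD}, which is a superkey of neither fragment — lossy.
Dependency preservation: BC → D is not contained in any single fragment, but the restricted closure of its left-hand side across the fragments still reaches the right-hand side; the remaining FDs each lie inside some fragment. All dependencies are preserved.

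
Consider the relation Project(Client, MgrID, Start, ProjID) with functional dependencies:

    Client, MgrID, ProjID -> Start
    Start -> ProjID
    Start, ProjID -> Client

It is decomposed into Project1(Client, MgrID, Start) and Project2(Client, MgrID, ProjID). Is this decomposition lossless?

No

Common attributes: Project1 ∩ Project2 = {Client, MgrID}.
No dependency enlarges {Client, MgrID}, so (Client, MgrID)⁺ = {Client, MgrID}.
The closure contains neither all of Project1 = {Client, MgrID, Start} nor all of Project2 = {Client, MgrID, ProjID}, so the common attributes are not a superkey of either fragment. The join is lossy.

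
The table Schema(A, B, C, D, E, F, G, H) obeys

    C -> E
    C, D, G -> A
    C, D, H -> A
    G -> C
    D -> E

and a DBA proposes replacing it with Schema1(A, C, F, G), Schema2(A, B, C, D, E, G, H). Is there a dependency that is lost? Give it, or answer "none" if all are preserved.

none

C → E lies within Schema2.
C, D, G → A lies within Schema2.
C, D, H → A lies within Schema2.
G → C lies within Schema1.
D → E lies within Schema2.
Every dependency is enforceable on the fragments, so the decomposition is dependency-preserving.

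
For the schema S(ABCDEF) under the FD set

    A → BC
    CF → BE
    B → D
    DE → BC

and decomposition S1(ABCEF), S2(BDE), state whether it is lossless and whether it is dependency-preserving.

lossless and dependency-preserving

Lossless test: (BE)⁺ = {BCDE}, which contains all of one fragment — lossless.
Dependency preservation: DE → BC is not contained in any single fragment, but the restricted closure of its left-hand side across the fragments still reaches the right-hand side; the remaining FDs each lie inside some fragment. All dependencies are preserved.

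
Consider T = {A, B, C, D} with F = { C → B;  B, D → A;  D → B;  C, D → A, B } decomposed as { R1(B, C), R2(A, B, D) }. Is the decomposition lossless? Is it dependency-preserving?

lossy but dependency-preserving

Lossless test: (B)⁺ = {B}, which is a superkey of neither fragment — lossy.
Dependency preservation: C, D → A, B is not contained in any single fragment, but the restricted closure of its left-hand side across the fragments still reaches the right-hand side; the remaining FDs each lie inside some fragment. All dependencies are preserved.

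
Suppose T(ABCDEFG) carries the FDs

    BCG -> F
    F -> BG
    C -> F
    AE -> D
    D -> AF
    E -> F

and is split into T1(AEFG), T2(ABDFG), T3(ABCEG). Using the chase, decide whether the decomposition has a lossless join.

No

Chase test. Columns are ABCDEFG; row i has aⱼ where attribute j ∈ Ti, else bᵢⱼ.
Initial tableau (one row per fragment):
  row 1: a1 b12 b13 b14 a5 a6 a7
  row 2: a1 a2 b23 a4 b25 a6 a7
  row 3: a1 a2 a3 b34 a5 b36 a7
Rows 1 and 2 agree on F; apply F→BG and equate their BG entries.
Rows 1 and 3 agree on AE; apply AE→D and equate their D entries.
Rows 1 and 3 agree on D; apply D→AF and equate their AF entries.
No row becomes fully distinguished — the join is lossy.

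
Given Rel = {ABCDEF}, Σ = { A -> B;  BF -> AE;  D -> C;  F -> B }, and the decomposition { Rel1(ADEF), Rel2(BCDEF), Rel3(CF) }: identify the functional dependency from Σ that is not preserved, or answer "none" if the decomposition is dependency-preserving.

Check A → B: no single fragment contains all of {AB}, and the restricted closure of {A} across the fragments never reaches {B}.
BF → AE is preserved.
D → C is preserved.
F → B is preserved.

A -> B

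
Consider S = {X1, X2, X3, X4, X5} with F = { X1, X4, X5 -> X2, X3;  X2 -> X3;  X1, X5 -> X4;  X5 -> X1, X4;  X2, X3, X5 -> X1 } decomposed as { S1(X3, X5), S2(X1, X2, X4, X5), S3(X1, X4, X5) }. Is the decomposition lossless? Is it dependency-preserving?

Lossless test (chase): Rows 2 and 3 agree on X1, X4, X5; apply X1, X4, X5→X2, X3 and equate their X2, X3 entries. Rows 1 and 2 agree on X5; apply X5→X1, X4 and equate their X1, X4 entries. Rows 1 and 2 agree on X1, X4, X5; apply X1, X4, X5→X2, X3 and equate their X2, X3 entries. Row 1 is now all distinguished symbols — the join is lossless.
Dependency preservation: the restricted closure of {X2} across the fragments never reaches {X3}, so X2 → X3 cannot be enforced without a join — not preserved.

lossless but not dependency-preserving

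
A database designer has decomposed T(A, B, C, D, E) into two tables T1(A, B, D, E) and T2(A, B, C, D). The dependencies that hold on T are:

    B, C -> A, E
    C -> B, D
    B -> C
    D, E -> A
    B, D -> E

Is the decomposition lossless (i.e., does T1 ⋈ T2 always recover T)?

Common attributes: T1 ∩ T2 = {A, B, D}.
Closure of {A, B, D}: B → C applies, adding C; B, D → E applies, adding E. So (A, B, D)⁺ = {A, B, C, D, E}.
This closure contains every attribute of T1, so T1 ∩ T2 → T1. The join is lossless.

Yes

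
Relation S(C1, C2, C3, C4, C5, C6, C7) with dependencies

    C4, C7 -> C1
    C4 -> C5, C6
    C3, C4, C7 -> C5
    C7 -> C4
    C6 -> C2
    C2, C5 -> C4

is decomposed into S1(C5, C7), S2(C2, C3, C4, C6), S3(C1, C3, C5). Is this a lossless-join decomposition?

No

Chase test. Columns are C1, C2, C3, C4, C5, C6, C7; row i has aⱼ where attribute j ∈ Si, else bᵢⱼ.
Initial tableau (one row per fragment):
  row 1: b11 b12 b13 b14 a5 b16 a7
  row 2: b21 a2 a3 a4 b25 a6 b27
  row 3: a1 b32 a3 b34 a5 b36 b37
No row becomes fully distinguished — the join is lossy.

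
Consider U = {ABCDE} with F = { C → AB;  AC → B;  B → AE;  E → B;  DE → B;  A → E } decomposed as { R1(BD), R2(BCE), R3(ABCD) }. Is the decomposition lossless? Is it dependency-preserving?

Lossless test (chase): Rows 2 and 3 agree on C; apply C→AB and equate their AB entries. Rows 1 and 2 agree on B; apply B→AE and equate their AE entries. Rows 1 and 3 agree on B; apply B→AE and equate their AE entries. Row 3 is now all distinguished symbols — the join is lossless.
Dependency preservation: B → AE; DE → B; A → E are not contained in any single fragment, but the restricted closure of each left-hand side across the fragments still reaches the right-hand side; the remaining FDs each lie inside some fragment. All dependencies are preserved.

lossless and dependency-preserving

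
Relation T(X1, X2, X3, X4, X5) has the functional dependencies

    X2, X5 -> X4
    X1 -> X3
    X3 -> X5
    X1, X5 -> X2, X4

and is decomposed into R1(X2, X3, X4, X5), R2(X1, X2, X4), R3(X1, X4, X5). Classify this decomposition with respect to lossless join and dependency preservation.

lossy and not dependency-preserving

Lossless test (chase): Rows 2 and 3 agree on X1; apply X1→X3 and equate their X3 entries. Rows 2 and 3 agree on X3; apply X3→X5 and equate their X5 entries. Rows 2 and 3 agree on X1, X5; apply X1, X5→X2, X4 and equate their X2, X4 entries. No row becomes fully distinguished — the join is lossy.
Dependency preservation: the restricted closure of {X1} across the fragments never reaches {X3}, so X1 → X3 cannot be enforced without a join — not preserved.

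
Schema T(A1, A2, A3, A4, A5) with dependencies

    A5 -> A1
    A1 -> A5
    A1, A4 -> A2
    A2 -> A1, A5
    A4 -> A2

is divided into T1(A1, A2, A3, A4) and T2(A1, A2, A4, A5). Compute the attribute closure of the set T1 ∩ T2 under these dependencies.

A1, A2, A4, A5

T1 ∩ T2 = {A1, A2, A4}.
A1 → A5 applies, adding A5
Closure: {A1, A2, A4, A5}.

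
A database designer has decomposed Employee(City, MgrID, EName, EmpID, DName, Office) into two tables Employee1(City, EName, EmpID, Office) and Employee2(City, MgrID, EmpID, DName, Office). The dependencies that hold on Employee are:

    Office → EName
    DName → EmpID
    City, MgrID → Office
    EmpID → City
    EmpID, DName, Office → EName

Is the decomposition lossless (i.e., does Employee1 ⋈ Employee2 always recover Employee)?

Common attributes: Employee1 ∩ Employee2 = {City, EmpID, Office}.
Closure of {City, EmpID, Office}: Office → EName applies, adding EName. So (City, EmpID, Office)⁺ = {City, EName, EmpID, Office}.
This closure contains every attribute of Employee1, so Employee1 ∩ Employee2 → Employee1. The join is lossless.

Yes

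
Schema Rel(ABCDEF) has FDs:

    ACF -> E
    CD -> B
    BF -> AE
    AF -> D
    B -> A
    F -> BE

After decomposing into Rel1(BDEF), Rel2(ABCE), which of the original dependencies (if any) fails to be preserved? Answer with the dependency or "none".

CD -> B

Check CD → B: no single fragment contains all of {BCD}, and the restricted closure of {CD} across the fragments never reaches {B}.
ACF → E is preserved.
BF → AE is preserved.
AF → D is preserved.
B → A is preserved.
F → BE is preserved.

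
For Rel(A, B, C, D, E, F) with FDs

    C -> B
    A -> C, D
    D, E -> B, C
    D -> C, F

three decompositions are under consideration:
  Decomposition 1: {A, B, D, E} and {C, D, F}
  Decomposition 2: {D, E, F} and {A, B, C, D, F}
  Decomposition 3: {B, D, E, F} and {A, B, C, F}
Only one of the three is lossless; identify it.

Decomposition 1: common = {D}, closure = {B, C, D, F} → lossless.
Decomposition 2: common = {D, F}, closure = {B, C, D, F} → lossy.
Decomposition 3: common = {B, F}, closure = {B, F} → lossy.

Decomposition 1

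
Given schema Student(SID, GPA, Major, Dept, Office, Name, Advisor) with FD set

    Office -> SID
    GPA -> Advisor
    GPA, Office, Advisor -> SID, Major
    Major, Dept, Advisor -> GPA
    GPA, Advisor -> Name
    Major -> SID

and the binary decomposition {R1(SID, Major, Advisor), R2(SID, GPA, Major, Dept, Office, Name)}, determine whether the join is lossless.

Common attributes: R1 ∩ R2 = {SID, Major}.
No dependency enlarges {SID, Major}, so (SID, Major)⁺ = {SID, Major}.
The closure contains neither all of R1 = {SID, Major, Advisor} nor all of R2 = {SID, GPA, Major, Dept, Office, Name}, so the common attributes are not a superkey of either fragment. The join is lossy.

No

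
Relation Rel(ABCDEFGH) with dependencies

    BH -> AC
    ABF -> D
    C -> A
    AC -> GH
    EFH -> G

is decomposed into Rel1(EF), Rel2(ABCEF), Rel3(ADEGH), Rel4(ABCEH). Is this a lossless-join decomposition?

Chase test. Columns are ABCDEFGH; row i has aⱼ where attribute j ∈ Reli, else bᵢⱼ.
Initial tableau (one row per fragment):
  row 1: b11 b12 b13 b14 a5 a6 b17 b18
  row 2: a1 a2 a3 b24 a5 a6 b27 b28
  row 3: a1 b32 b33 a4 a5 b36 a7 a8
  row 4: a1 a2 a3 b44 a5 b46 b47 a8
Rows 2 and 4 agree on AC; apply AC→GH and equate their GH entries.
No row becomes fully distinguished — the join is lossy.

No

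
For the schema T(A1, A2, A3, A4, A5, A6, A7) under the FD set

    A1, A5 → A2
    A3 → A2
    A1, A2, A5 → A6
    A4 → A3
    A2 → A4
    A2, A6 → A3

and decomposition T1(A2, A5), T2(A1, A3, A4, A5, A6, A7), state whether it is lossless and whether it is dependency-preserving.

lossy and not dependency-preserving

Lossless test: (A5)⁺ = {A5}, which is a superkey of neither fragment — lossy.
Dependency preservation: the restricted closure of {A1, A5} across the fragments never reaches {A2}, so A1, A5 → A2 cannot be enforced without a join — not preserved.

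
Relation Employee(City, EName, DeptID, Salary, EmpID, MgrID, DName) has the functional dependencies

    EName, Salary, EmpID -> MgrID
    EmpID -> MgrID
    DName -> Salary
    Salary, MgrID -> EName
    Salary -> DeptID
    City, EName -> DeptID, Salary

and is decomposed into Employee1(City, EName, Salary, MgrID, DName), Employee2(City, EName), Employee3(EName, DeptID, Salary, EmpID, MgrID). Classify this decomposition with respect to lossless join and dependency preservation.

lossy but dependency-preserving

Lossless test (chase): Rows 1 and 3 agree on Salary; apply Salary→DeptID and equate their DeptID entries. Rows 1 and 2 agree on City, EName; apply City, EName→DeptID, Salary and equate their DeptID, Salary entries. No row becomes fully distinguished — the join is lossy.
Dependency preservation: City, EName → DeptID, Salary is not contained in any single fragment, but the restricted closure of its left-hand side across the fragments still reaches the right-hand side; the remaining FDs each lie inside some fragment. All dependencies are preserved.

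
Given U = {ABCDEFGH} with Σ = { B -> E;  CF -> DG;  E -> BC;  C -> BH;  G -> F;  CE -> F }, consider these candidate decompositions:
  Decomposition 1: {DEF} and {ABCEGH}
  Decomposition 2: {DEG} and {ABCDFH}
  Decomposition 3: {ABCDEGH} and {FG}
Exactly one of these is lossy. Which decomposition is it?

Decomposition 2

Decomposition 1: common = {E}, closure = {BCDEFGH} → lossless.
Decomposition 2: common = {D}, closure = {D} → lossy.
Decomposition 3: common = {G}, closure = {FG} → lossless.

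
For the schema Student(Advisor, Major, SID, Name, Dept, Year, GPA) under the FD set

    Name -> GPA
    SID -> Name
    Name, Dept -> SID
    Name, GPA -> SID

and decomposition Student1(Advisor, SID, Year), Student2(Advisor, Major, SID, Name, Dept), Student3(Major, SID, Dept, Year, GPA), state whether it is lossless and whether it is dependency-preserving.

lossy but dependency-preserving

Lossless test (chase): Rows 1 and 2 agree on SID; apply SID→Name and equate their Name entries. Rows 1 and 3 agree on SID; apply SID→Name and equate their Name entries. Rows 1 and 2 agree on Name; apply Name→GPA and equate their GPA entries. Rows 1 and 3 agree on Name; apply Name→GPA and equate their GPA entries. No row becomes fully distinguished — the join is lossy.
Dependency preservation: Name → GPA; Name, GPA → SID are not contained in any single fragment, but the restricted closure of each left-hand side across the fragments still reaches the right-hand side; the remaining FDs each lie inside some fragment. All dependencies are preserved.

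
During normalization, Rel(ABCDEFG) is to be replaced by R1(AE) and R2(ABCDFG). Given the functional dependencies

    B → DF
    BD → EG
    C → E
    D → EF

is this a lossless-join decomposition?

Common attributes: R1 ∩ R2 = {A}.
No dependency enlarges {A}, so (A)⁺ = {A}.
The closure contains neither all of R1 = {AE} nor all of R2 = {ABCDFG}, so the common attributes are not a superkey of either fragment. The join is lossy.

No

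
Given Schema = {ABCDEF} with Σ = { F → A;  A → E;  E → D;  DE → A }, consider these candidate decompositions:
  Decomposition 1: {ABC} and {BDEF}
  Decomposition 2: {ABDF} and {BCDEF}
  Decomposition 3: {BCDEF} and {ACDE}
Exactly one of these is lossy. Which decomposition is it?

Decomposition 1: common = {B}, closure = {B} → lossy.
Decomposition 2: common = {BDF}, closure = {ABDEF} → lossless.
Decomposition 3: common = {CDE}, closure = {ACDE} → lossless.

Decomposition 1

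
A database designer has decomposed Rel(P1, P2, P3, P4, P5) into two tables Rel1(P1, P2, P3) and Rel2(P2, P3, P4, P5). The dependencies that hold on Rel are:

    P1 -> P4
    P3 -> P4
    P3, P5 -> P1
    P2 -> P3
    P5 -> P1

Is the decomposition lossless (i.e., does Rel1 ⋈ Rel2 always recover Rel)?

No

Common attributes: Rel1 ∩ Rel2 = {P2, P3}.
Closure of {P2, P3}: P3 → P4 applies, adding P4. So (P2, P3)⁺ = {P2, P3, P4}.
The closure contains neither all of Rel1 = {P1, P2, P3} nor all of Rel2 = {P2, P3, P4, P5}, so the common attributes are not a superkey of either fragment. The join is lossy.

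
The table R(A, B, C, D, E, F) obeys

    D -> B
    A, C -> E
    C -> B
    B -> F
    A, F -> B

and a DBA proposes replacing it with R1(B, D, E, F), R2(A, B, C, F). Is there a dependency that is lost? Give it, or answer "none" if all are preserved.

Check A, C → E: no single fragment contains all of {A, C, E}, and the restricted closure of {A, C} across the fragments never reaches {E}.
D → B is preserved.
C → B is preserved.
B → F is preserved.
A, F → B is preserved.

A, C -> E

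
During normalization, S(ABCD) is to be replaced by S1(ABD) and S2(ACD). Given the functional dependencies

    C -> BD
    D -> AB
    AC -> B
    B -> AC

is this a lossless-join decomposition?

Common attributes: S1 ∩ S2 = {AD}.
Closure of {AD}: D → AB applies, adding B; B → AC applies, adding C. So (AD)⁺ = {ABCD}.
This closure contains every attribute of S1, so S1 ∩ S2 → S1. The join is lossless.

Yes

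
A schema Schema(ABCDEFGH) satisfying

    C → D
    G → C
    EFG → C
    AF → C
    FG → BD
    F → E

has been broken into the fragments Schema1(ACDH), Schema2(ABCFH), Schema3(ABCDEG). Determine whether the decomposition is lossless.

Chase test. Columns are ABCDEFGH; row i has aⱼ where attribute j ∈ Schemai, else bᵢⱼ.
Initial tableau (one row per fragment):
  row 1: a1 b12 a3 a4 b15 b16 b17 a8
  row 2: a1 a2 a3 b24 b25 a6 b27 a8
  row 3: a1 a2 a3 a4 a5 b36 a7 b38
Rows 1 and 2 agree on C; apply C→D and equate their D entries.
No row becomes fully distinguished — the join is lossy.

No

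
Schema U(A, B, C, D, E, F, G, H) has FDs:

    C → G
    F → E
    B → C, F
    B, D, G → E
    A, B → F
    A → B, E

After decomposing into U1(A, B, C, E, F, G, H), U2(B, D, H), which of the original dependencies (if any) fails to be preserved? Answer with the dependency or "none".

C → G lies within U1.
F → E lies within U1.
B → C, F lies within U1.
B, D, G → E: restricted closure across fragments reaches E.
A, B → F lies within U1.
A → B, E lies within U1.
Every dependency is enforceable on the fragments, so the decomposition is dependency-preserving.

none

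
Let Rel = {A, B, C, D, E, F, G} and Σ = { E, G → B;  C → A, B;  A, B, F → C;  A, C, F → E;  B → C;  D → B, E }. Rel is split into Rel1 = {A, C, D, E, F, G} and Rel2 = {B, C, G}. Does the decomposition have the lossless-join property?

Common attributes: Rel1 ∩ Rel2 = {C, G}.
Closure of {C, G}: C → A, B applies, adding A, B. So (C, G)⁺ = {A, B, C, G}.
This closure contains every attribute of Rel2, so Rel1 ∩ Rel2 → Rel2. The join is lossless.

Yes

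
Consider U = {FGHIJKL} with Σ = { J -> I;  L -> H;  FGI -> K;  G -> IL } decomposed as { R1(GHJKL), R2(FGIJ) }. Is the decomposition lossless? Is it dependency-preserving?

lossy and not dependency-preserving

Lossless test: (GJ)⁺ = {GHIJL}, which is a superkey of neither fragment — lossy.
Dependency preservation: the restricted closure of {FGI} across the fragments never reaches {K}, so FGI → K cannot be enforced without a join — not preserved.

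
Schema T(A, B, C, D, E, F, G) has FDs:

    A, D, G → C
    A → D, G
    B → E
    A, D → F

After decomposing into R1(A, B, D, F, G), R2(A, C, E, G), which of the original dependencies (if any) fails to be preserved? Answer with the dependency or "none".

B → E

Check B → E: no single fragment contains all of {B, E}, and the restricted closure of {B} across the fragments never reaches {E}.
A, D, G → C is preserved.
A → D, G is preserved.
A, D → F is preserved.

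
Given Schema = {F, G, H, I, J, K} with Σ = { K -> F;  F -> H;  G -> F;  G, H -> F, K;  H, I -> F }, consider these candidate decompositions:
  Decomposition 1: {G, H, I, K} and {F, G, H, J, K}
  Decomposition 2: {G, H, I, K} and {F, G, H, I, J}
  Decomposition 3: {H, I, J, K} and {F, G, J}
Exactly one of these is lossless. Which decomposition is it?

Decomposition 1: common = {G, H, K}, closure = {F, G, H, K} → lossy.
Decomposition 2: common = {G, H, I}, closure = {F, G, H, I, K} → lossless.
Decomposition 3: common = {J}, closure = {J} → lossy.

Decomposition 2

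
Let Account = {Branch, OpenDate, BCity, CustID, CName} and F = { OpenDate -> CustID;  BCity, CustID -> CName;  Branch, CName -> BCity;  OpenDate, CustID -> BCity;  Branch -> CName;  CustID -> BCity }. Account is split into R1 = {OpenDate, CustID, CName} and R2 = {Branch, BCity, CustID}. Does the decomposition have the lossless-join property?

No

Common attributes: R1 ∩ R2 = {CustID}.
Closure of {CustID}: CustID → BCity applies, adding BCity; BCity, CustID → CName applies, adding CName. So (CustID)⁺ = {BCity, CustID, CName}.
The closure contains neither all of R1 = {OpenDate, CustID, CName} nor all of R2 = {Branch, BCity, CustID}, so the common attributes are not a superkey of either fragment. The join is lossy.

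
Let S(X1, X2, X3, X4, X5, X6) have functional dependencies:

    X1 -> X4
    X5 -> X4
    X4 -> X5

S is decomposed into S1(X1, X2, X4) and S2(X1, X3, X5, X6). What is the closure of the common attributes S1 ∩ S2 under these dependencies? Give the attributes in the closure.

S1 ∩ S2 = {X1}.
X1 → X4 applies, adding X4
X4 → X5 applies, adding X5
Closure: {X1, X4, X5}.

X1, X4, X5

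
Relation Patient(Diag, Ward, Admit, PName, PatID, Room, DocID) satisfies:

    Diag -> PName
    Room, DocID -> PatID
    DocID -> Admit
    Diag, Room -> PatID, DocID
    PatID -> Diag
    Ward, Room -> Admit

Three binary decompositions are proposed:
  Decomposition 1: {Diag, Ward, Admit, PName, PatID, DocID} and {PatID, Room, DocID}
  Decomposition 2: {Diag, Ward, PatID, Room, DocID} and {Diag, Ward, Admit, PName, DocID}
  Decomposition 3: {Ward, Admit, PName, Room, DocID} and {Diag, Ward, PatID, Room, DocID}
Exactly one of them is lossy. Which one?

Decomposition 1

Decomposition 1: common = {PatID, DocID}, closure = {Diag, Admit, PName, PatID, DocID} → lossy.
Decomposition 2: common = {Diag, Ward, DocID}, closure = {Diag, Ward, Admit, PName, DocID} → lossless.
Decomposition 3: common = {Ward, Room, DocID}, closure = {Diag, Ward, Admit, PName, PatID, Room, DocID} → lossless.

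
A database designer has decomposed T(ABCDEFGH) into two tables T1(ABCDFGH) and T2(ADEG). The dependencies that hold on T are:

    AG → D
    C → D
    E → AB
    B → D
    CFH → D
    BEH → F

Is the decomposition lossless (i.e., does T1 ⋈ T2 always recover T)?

No

Common attributes: T1 ∩ T2 = {ADG}.
No dependency enlarges {ADG}, so (ADG)⁺ = {ADG}.
The closure contains neither all of T1 = {ABCDFGH} nor all of T2 = {ADEG}, so the common attributes are not a superkey of either fragment. The join is lossy.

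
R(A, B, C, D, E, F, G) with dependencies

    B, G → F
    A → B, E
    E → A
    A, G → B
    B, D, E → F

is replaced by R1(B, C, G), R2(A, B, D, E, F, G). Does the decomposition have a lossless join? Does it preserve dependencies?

Lossless test: (B, G)⁺ = {B, F, G}, which is a superkey of neither fragment — lossy.
Dependency preservation: every FD's attributes lie within a single fragment, so each can be enforced locally — preserved.

lossy but dependency-preserving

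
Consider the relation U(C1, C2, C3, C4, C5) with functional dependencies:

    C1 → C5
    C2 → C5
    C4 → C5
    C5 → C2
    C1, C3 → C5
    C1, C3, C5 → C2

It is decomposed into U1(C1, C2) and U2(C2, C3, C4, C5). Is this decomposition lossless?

Common attributes: U1 ∩ U2 = {C2}.
Closure of {C2}: C2 → C5 applies, adding C5. So (C2)⁺ = {C2, C5}.
The closure contains neither all of U1 = {C1, C2} nor all of U2 = {C2, C3, C4, C5}, so the common attributes are not a superkey of either fragment. The join is lossy.

No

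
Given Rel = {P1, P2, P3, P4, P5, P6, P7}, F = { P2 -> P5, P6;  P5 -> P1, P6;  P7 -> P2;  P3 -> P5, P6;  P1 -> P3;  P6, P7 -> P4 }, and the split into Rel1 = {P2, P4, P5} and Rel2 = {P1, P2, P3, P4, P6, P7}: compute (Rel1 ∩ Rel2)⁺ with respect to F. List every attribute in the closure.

Rel1 ∩ Rel2 = {P2, P4}.
P2 → P5, P6 applies, adding P5, P6
P5 → P1, P6 applies, adding P1
P1 → P3 applies, adding P3
Closure: {P1, P2, P3, P4, P5, P6}.

P1, P2, P3, P4, P5, P6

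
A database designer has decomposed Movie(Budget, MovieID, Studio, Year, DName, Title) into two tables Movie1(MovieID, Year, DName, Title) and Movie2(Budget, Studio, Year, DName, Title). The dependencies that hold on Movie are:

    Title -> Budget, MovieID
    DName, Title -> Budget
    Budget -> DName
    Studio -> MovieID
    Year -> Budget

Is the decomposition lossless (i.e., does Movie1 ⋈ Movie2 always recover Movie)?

Common attributes: Movie1 ∩ Movie2 = {Year, DName, Title}.
Closure of {Year, DName, Title}: Title → Budget, MovieID applies, adding Budget, MovieID. So (Year, DName, Title)⁺ = {Budget, MovieID, Year, DName, Title}.
This closure contains every attribute of Movie1, so Movie1 ∩ Movie2 → Movie1. The join is lossless.

Yes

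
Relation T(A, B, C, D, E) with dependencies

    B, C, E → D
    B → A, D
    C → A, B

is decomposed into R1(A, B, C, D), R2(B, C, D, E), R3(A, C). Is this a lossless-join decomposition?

Chase test. Columns are A, B, C, D, E; row i has aⱼ where attribute j ∈ Ri, else bᵢⱼ.
Initial tableau (one row per fragment):
  row 1: a1 a2 a3 a4 b15
  row 2: b21 a2 a3 a4 a5
  row 3: a1 b32 a3 b34 b35
Rows 1 and 2 agree on B; apply B→A, D and equate their A, D entries.
Rows 1 and 3 agree on C; apply C→A, B and equate their A, B entries.
Rows 1 and 3 agree on B; apply B→A, D and equate their A, D entries.
Row 2 is now all distinguished symbols — the join is lossless.

Yes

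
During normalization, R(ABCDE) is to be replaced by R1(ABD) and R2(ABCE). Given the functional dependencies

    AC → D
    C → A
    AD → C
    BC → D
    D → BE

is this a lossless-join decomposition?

Common attributes: R1 ∩ R2 = {AB}.
No dependency enlarges {AB}, so (AB)⁺ = {AB}.
The closure contains neither all of R1 = {ABD} nor all of R2 = {ABCE}, so the common attributes are not a superkey of either fragment. The join is lossy.

No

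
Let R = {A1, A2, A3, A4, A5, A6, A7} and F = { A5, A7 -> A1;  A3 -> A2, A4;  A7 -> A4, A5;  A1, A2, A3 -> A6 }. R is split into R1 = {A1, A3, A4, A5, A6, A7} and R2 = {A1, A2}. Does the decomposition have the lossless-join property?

Common attributes: R1 ∩ R2 = {A1}.
No dependency enlarges {A1}, so (A1)⁺ = {A1}.
The closure contains neither all of R1 = {A1, A3, A4, A5, A6, A7} nor all of R2 = {A1, A2}, so the common attributes are not a superkey of either fragment. The join is lossy.

No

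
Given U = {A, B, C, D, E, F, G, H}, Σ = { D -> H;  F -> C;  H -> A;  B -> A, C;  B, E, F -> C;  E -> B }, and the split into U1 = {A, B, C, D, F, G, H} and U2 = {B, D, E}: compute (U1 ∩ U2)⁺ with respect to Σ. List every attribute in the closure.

U1 ∩ U2 = {B, D}.
D → H applies, adding H
H → A applies, adding A
B → A, C applies, adding C
Closure: {A, B, C, D, H}.

A, B, C, D, H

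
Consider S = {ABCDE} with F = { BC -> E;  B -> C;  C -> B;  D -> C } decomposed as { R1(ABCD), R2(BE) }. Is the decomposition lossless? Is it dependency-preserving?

lossless and dependency-preserving

Lossless test: (B)⁺ = {BCE}, which contains all of one fragment — lossless.
Dependency preservation: BC → E is not contained in any single fragment, but the restricted closure of its left-hand side across the fragments still reaches the right-hand side; the remaining FDs each lie inside some fragment. All dependencies are preserved.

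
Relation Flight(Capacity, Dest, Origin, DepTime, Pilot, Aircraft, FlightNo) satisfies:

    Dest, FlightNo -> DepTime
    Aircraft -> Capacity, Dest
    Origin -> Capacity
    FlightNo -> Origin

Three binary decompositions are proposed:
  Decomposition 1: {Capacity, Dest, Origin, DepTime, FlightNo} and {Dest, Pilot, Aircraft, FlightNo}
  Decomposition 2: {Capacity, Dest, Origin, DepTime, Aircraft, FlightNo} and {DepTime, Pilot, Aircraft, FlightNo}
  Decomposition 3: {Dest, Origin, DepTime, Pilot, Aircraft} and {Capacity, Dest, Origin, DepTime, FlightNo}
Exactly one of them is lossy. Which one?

Decomposition 1: common = {Dest, FlightNo}, closure = {Capacity, Dest, Origin, DepTime, FlightNo} → lossless.
Decomposition 2: common = {DepTime, Aircraft, FlightNo}, closure = {Capacity, Dest, Origin, DepTime, Aircraft, FlightNo} → lossless.
Decomposition 3: common = {Dest, Origin, DepTime}, closure = {Capacity, Dest, Origin, DepTime} → lossy.

Decomposition 3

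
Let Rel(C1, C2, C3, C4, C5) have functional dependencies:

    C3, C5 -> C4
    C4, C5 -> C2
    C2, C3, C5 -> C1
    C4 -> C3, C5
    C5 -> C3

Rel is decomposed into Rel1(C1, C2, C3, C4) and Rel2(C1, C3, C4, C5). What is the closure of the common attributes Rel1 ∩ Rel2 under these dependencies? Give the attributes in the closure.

C1, C2, C3, C4, C5

Rel1 ∩ Rel2 = {C1, C3, C4}.
C4 → C3, C5 applies, adding C5
C4, C5 → C2 applies, adding C2
Closure: {C1, C2, C3, C4, C5}.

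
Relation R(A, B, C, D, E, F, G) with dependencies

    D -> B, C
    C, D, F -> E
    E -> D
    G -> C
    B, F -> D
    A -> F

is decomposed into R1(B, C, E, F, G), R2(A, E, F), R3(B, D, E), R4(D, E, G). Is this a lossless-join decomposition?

Chase test. Columns are A, B, C, D, E, F, G; row i has aⱼ where attribute j ∈ Ri, else bᵢⱼ.
Initial tableau (one row per fragment):
  row 1: b11 a2 a3 b14 a5 a6 a7
  row 2: a1 b22 b23 b24 a5 a6 b27
  row 3: b31 a2 b33 a4 a5 b36 b37
  row 4: b41 b42 b43 a4 a5 b46 a7
Rows 3 and 4 agree on D; apply D→B, C and equate their B, C entries.
Rows 1 and 2 agree on E; apply E→D and equate their D entries.
Rows 1 and 3 agree on E; apply E→D and equate their D entries.
Rows 1 and 4 agree on G; apply G→C and equate their C entries.
Rows 1 and 2 agree on D; apply D→B, C and equate their B, C entries.
No row becomes fully distinguished — the join is lossy.

No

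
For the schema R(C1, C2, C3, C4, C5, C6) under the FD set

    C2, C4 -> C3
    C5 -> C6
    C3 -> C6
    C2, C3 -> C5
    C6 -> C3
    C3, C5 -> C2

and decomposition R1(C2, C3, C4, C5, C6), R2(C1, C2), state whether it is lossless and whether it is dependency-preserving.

lossy but dependency-preserving

Lossless test: (C2)⁺ = {C2}, which is a superkey of neither fragment — lossy.
Dependency preservation: every FD's attributes lie within a single fragment, so each can be enforced locally — preserved.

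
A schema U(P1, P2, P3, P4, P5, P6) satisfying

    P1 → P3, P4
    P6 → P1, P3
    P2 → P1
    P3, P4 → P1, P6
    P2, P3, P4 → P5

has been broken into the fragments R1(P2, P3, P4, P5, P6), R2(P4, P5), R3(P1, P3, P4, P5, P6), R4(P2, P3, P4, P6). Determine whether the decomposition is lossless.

Yes

Chase test. Columns are P1, P2, P3, P4, P5, P6; row i has aⱼ where attribute j ∈ Ri, else bᵢⱼ.
Initial tableau (one row per fragment):
  row 1: b11 a2 a3 a4 a5 a6
  row 2: b21 b22 b23 a4 a5 b26
  row 3: a1 b32 a3 a4 a5 a6
  row 4: b41 a2 a3 a4 b45 a6
Rows 1 and 3 agree on P6; apply P6→P1, P3 and equate their P1, P3 entries.
Rows 1 and 4 agree on P6; apply P6→P1, P3 and equate their P1, P3 entries.
Rows 1 and 4 agree on P2, P3, P4; apply P2, P3, P4→P5 and equate their P5 entries.
Row 1 is now all distinguished symbols — the join is lossless.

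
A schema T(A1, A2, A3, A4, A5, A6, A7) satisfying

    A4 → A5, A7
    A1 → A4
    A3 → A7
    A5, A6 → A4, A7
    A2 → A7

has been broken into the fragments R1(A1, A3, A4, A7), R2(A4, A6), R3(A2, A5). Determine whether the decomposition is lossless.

No

Chase test. Columns are A1, A2, A3, A4, A5, A6, A7; row i has aⱼ where attribute j ∈ Ri, else bᵢⱼ.
Initial tableau (one row per fragment):
  row 1: a1 b12 a3 a4 b15 b16 a7
  row 2: b21 b22 b23 a4 b25 a6 b27
  row 3: b31 a2 b33 b34 a5 b36 b37
Rows 1 and 2 agree on A4; apply A4→A5, A7 and equate their A5, A7 entries.
No row becomes fully distinguished — the join is lossy.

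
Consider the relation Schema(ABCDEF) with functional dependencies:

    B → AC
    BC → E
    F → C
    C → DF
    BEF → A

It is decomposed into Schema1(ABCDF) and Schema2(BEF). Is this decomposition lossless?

Yes

Common attributes: Schema1 ∩ Schema2 = {BF}.
Closure of {BF}: B → AC applies, adding AC; BC → E applies, adding E; C → DF applies, adding D. So (BF)⁺ = {ABCDEF}.
This closure contains every attribute of Schema1, so Schema1 ∩ Schema2 → Schema1. The join is lossless.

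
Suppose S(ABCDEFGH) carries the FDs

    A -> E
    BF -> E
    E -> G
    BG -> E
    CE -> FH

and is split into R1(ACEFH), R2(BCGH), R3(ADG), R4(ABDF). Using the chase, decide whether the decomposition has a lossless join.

No

Chase test. Columns are ABCDEFGH; row i has aⱼ where attribute j ∈ Ri, else bᵢⱼ.
Initial tableau (one row per fragment):
  row 1: a1 b12 a3 b14 a5 a6 b17 a8
  row 2: b21 a2 a3 b24 b25 b26 a7 a8
  row 3: a1 b32 b33 a4 b35 b36 a7 b38
  row 4: a1 a2 b43 a4 b45 a6 b47 b48
Rows 1 and 3 agree on A; apply A→E and equate their E entries.
Rows 1 and 4 agree on A; apply A→E and equate their E entries.
Rows 1 and 3 agree on E; apply E→G and equate their G entries.
Rows 1 and 4 agree on E; apply E→G and equate their G entries.
Rows 2 and 4 agree on BG; apply BG→E and equate their E entries.
Rows 1 and 2 agree on CE; apply CE→FH and equate their FH entries.
No row becomes fully distinguished — the join is lossy.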